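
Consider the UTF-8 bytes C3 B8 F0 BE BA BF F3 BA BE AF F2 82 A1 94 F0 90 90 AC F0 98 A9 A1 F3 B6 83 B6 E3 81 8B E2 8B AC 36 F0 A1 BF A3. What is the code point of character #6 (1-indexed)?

U+18A61

Offset 0: leading byte 0xC3 = 11000011 → 2-byte char #1 = C3 B8.
Offset 2: leading byte 0xF0 = 11110000 → 4-byte char #2 = F0 BE BA BF.
Offset 6: leading byte 0xF3 = 11110011 → 4-byte char #3 = F3 BA BE AF.
Offset 10: leading byte 0xF2 = 11110010 → 4-byte char #4 = F2 82 A1 94.
Offset 14: leading byte 0xF0 = 11110000 → 4-byte char #5 = F0 90 90 AC.
Offset 18: leading byte 0xF0 = 11110000 → 4-byte char #6 = F0 98 A9 A1.
Leading byte 0xF0 = 11110000 matches 11110xxx → 4-byte sequence.
Byte 1: 0xF0 = 11110000, payload 000 (3 bits).
Byte 2: 0x98 = 10011000 (10xxxxxx ✓), payload 011000.
Byte 3: 0xA9 = 10101001 (10xxxxxx ✓), payload 101001.
Byte 4: 0xA1 = 10100001 (10xxxxxx ✓), payload 100001.
Concatenate: 000011000101001100001 = 0x18A61 (21 bits → U+18A61).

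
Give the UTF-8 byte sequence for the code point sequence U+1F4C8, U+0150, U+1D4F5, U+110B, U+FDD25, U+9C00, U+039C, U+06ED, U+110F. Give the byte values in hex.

F0 9F 93 88 C5 90 F0 9D 93 B5 E1 84 8B F3 BD B4 A5 E9 B0 80 CE 9C DB AD E1 84 8F

U+1F4C8: 4-byte form → F0 9F 93 88.
U+0150: 2-byte form → C5 90.
U+1D4F5: 4-byte form → F0 9D 93 B5.
U+110B: 3-byte form → E1 84 8B.
U+FDD25: 4-byte form → F3 BD B4 A5.
U+9C00: 3-byte form → E9 B0 80.
U+039C: 2-byte form → CE 9C.
U+06ED: 2-byte form → DB AD.
U+110F: 3-byte form → E1 84 8F.
Concatenated (27 bytes): F0 9F 93 88 C5 90 F0 9D 93 B5 E1 84 8B F3 BD B4 A5 E9 B0 80 CE 9C DB AD E1 84 8F.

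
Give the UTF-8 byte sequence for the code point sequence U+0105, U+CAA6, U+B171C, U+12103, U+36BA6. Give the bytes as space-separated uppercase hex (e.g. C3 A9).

C4 85 EC AA A6 F2 B1 9C 9C F0 92 84 83 F0 B6 AE A6

U+0105: 2-byte form → C4 85.
U+CAA6: 3-byte form → EC AA A6.
U+B171C: 4-byte form → F2 B1 9C 9C.
U+12103: 4-byte form → F0 92 84 83.
U+36BA6: 4-byte form → F0 B6 AE A6.
Concatenated (17 bytes): C4 85 EC AA A6 F2 B1 9C 9C F0 92 84 83 F0 B6 AE A6.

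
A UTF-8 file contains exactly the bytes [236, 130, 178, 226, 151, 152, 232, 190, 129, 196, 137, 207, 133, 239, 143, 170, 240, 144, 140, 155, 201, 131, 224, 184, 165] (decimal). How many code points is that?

9

Byte at offset 0: 0xEC = 11101100 → 3-byte char (#1). Advance 3.
Byte at offset 3: 0xE2 = 11100010 → 3-byte char (#2). Advance 3.
Byte at offset 6: 0xE8 = 11101000 → 3-byte char (#3). Advance 3.
Byte at offset 9: 0xC4 = 11000100 → 2-byte char (#4). Advance 2.
Byte at offset 11: 0xCF = 11001111 → 2-byte char (#5). Advance 2.
Byte at offset 13: 0xEF = 11101111 → 3-byte char (#6). Advance 3.
Byte at offset 16: 0xF0 = 11110000 → 4-byte char (#7). Advance 4.
Byte at offset 20: 0xC9 = 11001001 → 2-byte char (#8). Advance 2.
Byte at offset 22: 0xE0 = 11100000 → 3-byte char (#9). Advance 3.
Reached end at offset 25 after 9 code points.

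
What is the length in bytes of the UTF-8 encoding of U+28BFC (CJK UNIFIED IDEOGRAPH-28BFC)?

U+28BFC = 0x28BFC. UTF-8 uses 1 byte below 0x80, 2 below 0x800, 3 below 0x10000, 4 up to 0x10FFFF. 0x28BFC is in U+10000–U+10FFFF → 4 bytes.

4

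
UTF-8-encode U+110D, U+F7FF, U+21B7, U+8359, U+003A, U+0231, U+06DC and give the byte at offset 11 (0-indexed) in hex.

U+110D → 3-byte form E1 84 8D at offsets 0–2.
U+F7FF → 3-byte form EF 9F BF at offsets 3–5.
U+21B7 → 3-byte form E2 86 B7 at offsets 6–8.
U+8359 → 3-byte form E8 8D 99 at offsets 9–11.
Offset 11 falls in char 4's range; it's byte 3 of E8 8D 99 = 0x99.

0x99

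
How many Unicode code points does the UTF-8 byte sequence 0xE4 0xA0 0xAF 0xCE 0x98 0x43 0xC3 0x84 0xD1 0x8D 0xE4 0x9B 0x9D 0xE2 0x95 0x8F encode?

7

Byte at offset 0: 0xE4 = 11100100 → 3-byte char (#1). Advance 3.
Byte at offset 3: 0xCE = 11001110 → 2-byte char (#2). Advance 2.
Byte at offset 5: 0x43 = 01000011 → 1-byte char (#3). Advance 1.
Byte at offset 6: 0xC3 = 11000011 → 2-byte char (#4). Advance 2.
Byte at offset 8: 0xD1 = 11010001 → 2-byte char (#5). Advance 2.
Byte at offset 10: 0xE4 = 11100100 → 3-byte char (#6). Advance 3.
Byte at offset 13: 0xE2 = 11100010 → 3-byte char (#7). Advance 3.
Reached end at offset 16 after 7 code points.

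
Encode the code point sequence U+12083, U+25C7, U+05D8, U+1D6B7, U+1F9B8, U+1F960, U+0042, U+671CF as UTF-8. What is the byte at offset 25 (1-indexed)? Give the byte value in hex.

1-indexed offset 25 is 0-indexed offset 24.
U+12083 → 4-byte form F0 92 82 83 at offsets 0–3.
U+25C7 → 3-byte form E2 97 87 at offsets 4–6.
U+05D8 → 2-byte form D7 98 at offsets 7–8.
U+1D6B7 → 4-byte form F0 9D 9A B7 at offsets 9–12.
U+1F9B8 → 4-byte form F0 9F A6 B8 at offsets 13–16.
U+1F960 → 4-byte form F0 9F A5 A0 at offsets 17–20.
U+0042 → 1-byte form 42 at offsets 21–21.
U+671CF → 4-byte form F1 A7 87 8F at offsets 22–25.
Offset 24 falls in char 8's range; it's byte 3 of F1 A7 87 8F = 0x87.

0x87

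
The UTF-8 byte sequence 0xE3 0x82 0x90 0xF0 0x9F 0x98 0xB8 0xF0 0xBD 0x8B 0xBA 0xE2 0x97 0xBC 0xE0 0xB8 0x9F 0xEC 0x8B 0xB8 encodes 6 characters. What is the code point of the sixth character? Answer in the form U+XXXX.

U+C2F8

Offset 0: leading byte 0xE3 = 11100011 → 3-byte char #1 = E3 82 90.
Offset 3: leading byte 0xF0 = 11110000 → 4-byte char #2 = F0 9F 98 B8.
Offset 7: leading byte 0xF0 = 11110000 → 4-byte char #3 = F0 BD 8B BA.
Offset 11: leading byte 0xE2 = 11100010 → 3-byte char #4 = E2 97 BC.
Offset 14: leading byte 0xE0 = 11100000 → 3-byte char #5 = E0 B8 9F.
Offset 17: leading byte 0xEC = 11101100 → 3-byte char #6 = EC 8B B8.
Leading byte 0xEC = 11101100 matches 1110xxxx → 3-byte sequence.
Byte 1: 0xEC = 11101100, payload 1100 (4 bits).
Byte 2: 0x8B = 10001011 (10xxxxxx ✓), payload 001011.
Byte 3: 0xB8 = 10111000 (10xxxxxx ✓), payload 111000.
Concatenate: 1100001011111000 = 0xC2F8 (16 bits → U+C2F8).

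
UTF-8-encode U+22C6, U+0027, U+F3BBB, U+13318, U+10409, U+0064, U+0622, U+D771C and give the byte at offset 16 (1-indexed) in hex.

1-indexed offset 16 is 0-indexed offset 15.
U+22C6 → 3-byte form E2 8B 86 at offsets 0–2.
U+0027 → 1-byte form 27 at offsets 3–3.
U+F3BBB → 4-byte form F3 B3 AE BB at offsets 4–7.
U+13318 → 4-byte form F0 93 8C 98 at offsets 8–11.
U+10409 → 4-byte form F0 90 90 89 at offsets 12–15.
Offset 15 falls in char 5's range; it's byte 4 of F0 90 90 89 = 0x89.

0x89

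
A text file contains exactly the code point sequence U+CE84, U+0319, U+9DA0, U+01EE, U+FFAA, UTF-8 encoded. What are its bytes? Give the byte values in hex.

EC BA 84 CC 99 E9 B6 A0 C7 AE EF BE AA

U+CE84: 3-byte form → EC BA 84.
U+0319: 2-byte form → CC 99.
U+9DA0: 3-byte form → E9 B6 A0.
U+01EE: 2-byte form → C7 AE.
U+FFAA: 3-byte form → EF BE AA.
Concatenated (13 bytes): EC BA 84 CC 99 E9 B6 A0 C7 AE EF BE AA.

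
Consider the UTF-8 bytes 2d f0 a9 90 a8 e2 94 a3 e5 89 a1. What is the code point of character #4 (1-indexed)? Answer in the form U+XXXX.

Offset 0: leading byte 0x2D = 00101101 → 1-byte char #1 = 2D.
Offset 1: leading byte 0xF0 = 11110000 → 4-byte char #2 = F0 A9 90 A8.
Offset 5: leading byte 0xE2 = 11100010 → 3-byte char #3 = E2 94 A3.
Offset 8: leading byte 0xE5 = 11100101 → 3-byte char #4 = E5 89 A1.
Leading byte 0xE5 = 11100101 matches 1110xxxx → 3-byte sequence.
Byte 1: 0xE5 = 11100101, payload 0101 (4 bits).
Byte 2: 0x89 = 10001001 (10xxxxxx ✓), payload 001001.
Byte 3: 0xA1 = 10100001 (10xxxxxx ✓), payload 100001.
Concatenate: 0101001001100001 = 0x5261 (16 bits → U+5261).

U+5261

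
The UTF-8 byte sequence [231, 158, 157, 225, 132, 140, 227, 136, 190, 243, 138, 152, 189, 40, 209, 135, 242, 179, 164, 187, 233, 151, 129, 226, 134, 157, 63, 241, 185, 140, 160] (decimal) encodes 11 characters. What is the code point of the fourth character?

Offset 0: leading byte 0xE7 = 11100111 → 3-byte char #1 = E7 9E 9D.
Offset 3: leading byte 0xE1 = 11100001 → 3-byte char #2 = E1 84 8C.
Offset 6: leading byte 0xE3 = 11100011 → 3-byte char #3 = E3 88 BE.
Offset 9: leading byte 0xF3 = 11110011 → 4-byte char #4 = F3 8A 98 BD.
Leading byte 0xF3 = 11110011 matches 11110xxx → 4-byte sequence.
Byte 1: 0xF3 = 11110011, payload 011 (3 bits).
Byte 2: 0x8A = 10001010 (10xxxxxx ✓), payload 001010.
Byte 3: 0x98 = 10011000 (10xxxxxx ✓), payload 011000.
Byte 4: 0xBD = 10111101 (10xxxxxx ✓), payload 111101.
Concatenate: 011001010011000111101 = 0xCA63D (21 bits → U+CA63D).

U+CA63D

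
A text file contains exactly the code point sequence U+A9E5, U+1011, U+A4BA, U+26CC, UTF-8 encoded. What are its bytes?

U+A9E5: 3-byte form → EA A7 A5.
U+1011: 3-byte form → E1 80 91.
U+A4BA: 3-byte form → EA 92 BA.
U+26CC: 3-byte form → E2 9B 8C.
Concatenated (12 bytes): EA A7 A5 E1 80 91 EA 92 BA E2 9B 8C.

EA A7 A5 E1 80 91 EA 92 BA E2 9B 8C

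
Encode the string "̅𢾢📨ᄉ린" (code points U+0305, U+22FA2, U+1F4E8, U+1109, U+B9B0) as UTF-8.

U+0305: 2-byte form → CC 85.
U+22FA2: 4-byte form → F0 A2 BE A2.
U+1F4E8: 4-byte form → F0 9F 93 A8.
U+1109: 3-byte form → E1 84 89.
U+B9B0: 3-byte form → EB A6 B0.
Concatenated (16 bytes): CC 85 F0 A2 BE A2 F0 9F 93 A8 E1 84 89 EB A6 B0.

CC 85 F0 A2 BE A2 F0 9F 93 A8 E1 84 89 EB A6 B0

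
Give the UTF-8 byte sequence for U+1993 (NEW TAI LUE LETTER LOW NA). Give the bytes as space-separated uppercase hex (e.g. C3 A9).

U+1993 = 0x1993 = 6547 decimal. In range U+0800–U+FFFF → 3-byte form: 1110xxxx 10xxxxxx 10xxxxxx.
Binary (16 bits): 0001100110010011.
Split 4+6+6: 0001 | 100110 | 010011.
Byte 1: 11100001 = 0xE1.
Byte 2: 10100110 = 0xA6.
Byte 3: 10010011 = 0x93.

E1 A6 93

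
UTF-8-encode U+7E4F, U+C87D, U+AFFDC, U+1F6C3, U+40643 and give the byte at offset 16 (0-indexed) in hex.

0x99

U+7E4F → 3-byte form E7 B9 8F at offsets 0–2.
U+C87D → 3-byte form EC A1 BD at offsets 3–5.
U+AFFDC → 4-byte form F2 AF BF 9C at offsets 6–9.
U+1F6C3 → 4-byte form F0 9F 9B 83 at offsets 10–13.
U+40643 → 4-byte form F1 80 99 83 at offsets 14–17.
Offset 16 falls in char 5's range; it's byte 3 of F1 80 99 83 = 0x99.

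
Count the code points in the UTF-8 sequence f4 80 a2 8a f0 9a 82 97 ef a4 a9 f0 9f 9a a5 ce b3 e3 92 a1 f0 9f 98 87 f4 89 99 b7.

Byte at offset 0: 0xF4 = 11110100 → 4-byte char (#1). Advance 4.
Byte at offset 4: 0xF0 = 11110000 → 4-byte char (#2). Advance 4.
Byte at offset 8: 0xEF = 11101111 → 3-byte char (#3). Advance 3.
Byte at offset 11: 0xF0 = 11110000 → 4-byte char (#4). Advance 4.
Byte at offset 15: 0xCE = 11001110 → 2-byte char (#5). Advance 2.
Byte at offset 17: 0xE3 = 11100011 → 3-byte char (#6). Advance 3.
Byte at offset 20: 0xF0 = 11110000 → 4-byte char (#7). Advance 4.
Byte at offset 24: 0xF4 = 11110100 → 4-byte char (#8). Advance 4.
Reached end at offset 28 after 8 code points.

8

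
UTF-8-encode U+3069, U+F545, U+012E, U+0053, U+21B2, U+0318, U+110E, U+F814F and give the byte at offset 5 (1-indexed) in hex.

0x95

1-indexed offset 5 is 0-indexed offset 4.
U+3069 → 3-byte form E3 81 A9 at offsets 0–2.
U+F545 → 3-byte form EF 95 85 at offsets 3–5.
Offset 4 falls in char 2's range; it's byte 2 of EF 95 85 = 0x95.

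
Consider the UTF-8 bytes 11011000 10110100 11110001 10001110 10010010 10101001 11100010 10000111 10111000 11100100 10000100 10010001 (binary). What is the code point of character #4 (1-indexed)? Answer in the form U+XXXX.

U+4111

Offset 0: leading byte 0xD8 = 11011000 → 2-byte char #1 = D8 B4.
Offset 2: leading byte 0xF1 = 11110001 → 4-byte char #2 = F1 8E 92 A9.
Offset 6: leading byte 0xE2 = 11100010 → 3-byte char #3 = E2 87 B8.
Offset 9: leading byte 0xE4 = 11100100 → 3-byte char #4 = E4 84 91.
Leading byte 0xE4 = 11100100 matches 1110xxxx → 3-byte sequence.
Byte 1: 0xE4 = 11100100, payload 0100 (4 bits).
Byte 2: 0x84 = 10000100 (10xxxxxx ✓), payload 000100.
Byte 3: 0x91 = 10010001 (10xxxxxx ✓), payload 010001.
Concatenate: 0100000100010001 = 0x4111 (16 bits → U+4111).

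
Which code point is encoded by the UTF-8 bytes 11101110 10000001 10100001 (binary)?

U+E061

Leading byte 0xEE = 11101110 matches 1110xxxx → 3-byte sequence.
Byte 1: 0xEE = 11101110, payload 1110 (4 bits).
Byte 2: 0x81 = 10000001 (10xxxxxx ✓), payload 000001.
Byte 3: 0xA1 = 10100001 (10xxxxxx ✓), payload 100001.
Concatenate: 1110000001100001 = 0xE061 (16 bits → U+E061).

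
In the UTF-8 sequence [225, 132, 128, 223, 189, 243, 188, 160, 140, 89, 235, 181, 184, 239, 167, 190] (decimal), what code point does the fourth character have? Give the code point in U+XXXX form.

Offset 0: leading byte 0xE1 = 11100001 → 3-byte char #1 = E1 84 80.
Offset 3: leading byte 0xDF = 11011111 → 2-byte char #2 = DF BD.
Offset 5: leading byte 0xF3 = 11110011 → 4-byte char #3 = F3 BC A0 8C.
Offset 9: leading byte 0x59 = 01011001 → 1-byte char #4 = 59.
Leading byte 0x59 = 01011001 matches 0xxxxxxx → 1-byte sequence.
Byte 1: 0x59 = 01011001, payload 1011001 (7 bits).
Concatenate: 1011001 = 0x59 (7 bits → U+0059).

U+0059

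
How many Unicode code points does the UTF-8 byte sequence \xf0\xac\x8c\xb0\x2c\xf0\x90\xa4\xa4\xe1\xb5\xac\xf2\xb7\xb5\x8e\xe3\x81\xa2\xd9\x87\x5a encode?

8

Byte at offset 0: 0xF0 = 11110000 → 4-byte char (#1). Advance 4.
Byte at offset 4: 0x2C = 00101100 → 1-byte char (#2). Advance 1.
Byte at offset 5: 0xF0 = 11110000 → 4-byte char (#3). Advance 4.
Byte at offset 9: 0xE1 = 11100001 → 3-byte char (#4). Advance 3.
Byte at offset 12: 0xF2 = 11110010 → 4-byte char (#5). Advance 4.
Byte at offset 16: 0xE3 = 11100011 → 3-byte char (#6). Advance 3.
Byte at offset 19: 0xD9 = 11011001 → 2-byte char (#7). Advance 2.
Byte at offset 21: 0x5A = 01011010 → 1-byte char (#8). Advance 1.
Reached end at offset 22 after 8 code points.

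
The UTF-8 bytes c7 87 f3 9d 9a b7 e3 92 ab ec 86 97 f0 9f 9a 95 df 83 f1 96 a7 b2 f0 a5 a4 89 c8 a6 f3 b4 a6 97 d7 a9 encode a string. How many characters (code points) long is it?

11

Byte at offset 0: 0xC7 = 11000111 → 2-byte char (#1). Advance 2.
Byte at offset 2: 0xF3 = 11110011 → 4-byte char (#2). Advance 4.
Byte at offset 6: 0xE3 = 11100011 → 3-byte char (#3). Advance 3.
Byte at offset 9: 0xEC = 11101100 → 3-byte char (#4). Advance 3.
Byte at offset 12: 0xF0 = 11110000 → 4-byte char (#5). Advance 4.
Byte at offset 16: 0xDF = 11011111 → 2-byte char (#6). Advance 2.
Byte at offset 18: 0xF1 = 11110001 → 4-byte char (#7). Advance 4.
Byte at offset 22: 0xF0 = 11110000 → 4-byte char (#8). Advance 4.
Byte at offset 26: 0xC8 = 11001000 → 2-byte char (#9). Advance 2.
Byte at offset 28: 0xF3 = 11110011 → 4-byte char (#10). Advance 4.
Byte at offset 32: 0xD7 = 11010111 → 2-byte char (#11). Advance 2.
Reached end at offset 34 after 11 code points.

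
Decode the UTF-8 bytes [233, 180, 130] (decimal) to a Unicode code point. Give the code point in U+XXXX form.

Leading byte 0xE9 = 11101001 matches 1110xxxx → 3-byte sequence.
Byte 1: 0xE9 = 11101001, payload 1001 (4 bits).
Byte 2: 0xB4 = 10110100 (10xxxxxx ✓), payload 110100.
Byte 3: 0x82 = 10000010 (10xxxxxx ✓), payload 000010.
Concatenate: 1001110100000010 = 0x9D02 (16 bits → U+9D02).

U+9D02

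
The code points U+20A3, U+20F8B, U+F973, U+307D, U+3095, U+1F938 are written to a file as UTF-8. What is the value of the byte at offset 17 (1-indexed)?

1-indexed offset 17 is 0-indexed offset 16.
U+20A3 → 3-byte form E2 82 A3 at offsets 0–2.
U+20F8B → 4-byte form F0 A0 BE 8B at offsets 3–6.
U+F973 → 3-byte form EF A5 B3 at offsets 7–9.
U+307D → 3-byte form E3 81 BD at offsets 10–12.
U+3095 → 3-byte form E3 82 95 at offsets 13–15.
U+1F938 → 4-byte form F0 9F A4 B8 at offsets 16–19.
Offset 16 falls in char 6's range; it's byte 1 of F0 9F A4 B8 = 0xF0.

0xF0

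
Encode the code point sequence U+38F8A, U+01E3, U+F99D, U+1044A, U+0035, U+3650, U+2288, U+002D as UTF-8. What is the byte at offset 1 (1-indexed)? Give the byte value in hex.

1-indexed offset 1 is 0-indexed offset 0.
U+38F8A → 4-byte form F0 B8 BE 8A at offsets 0–3.
Offset 0 falls in char 1's range; it's byte 1 of F0 B8 BE 8A = 0xF0.

0xF0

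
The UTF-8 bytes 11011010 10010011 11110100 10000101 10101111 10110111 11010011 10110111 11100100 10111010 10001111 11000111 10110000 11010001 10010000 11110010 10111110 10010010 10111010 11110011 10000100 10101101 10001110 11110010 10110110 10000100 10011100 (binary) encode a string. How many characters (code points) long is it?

9

Byte at offset 0: 0xDA = 11011010 → 2-byte char (#1). Advance 2.
Byte at offset 2: 0xF4 = 11110100 → 4-byte char (#2). Advance 4.
Byte at offset 6: 0xD3 = 11010011 → 2-byte char (#3). Advance 2.
Byte at offset 8: 0xE4 = 11100100 → 3-byte char (#4). Advance 3.
Byte at offset 11: 0xC7 = 11000111 → 2-byte char (#5). Advance 2.
Byte at offset 13: 0xD1 = 11010001 → 2-byte char (#6). Advance 2.
Byte at offset 15: 0xF2 = 11110010 → 4-byte char (#7). Advance 4.
Byte at offset 19: 0xF3 = 11110011 → 4-byte char (#8). Advance 4.
Byte at offset 23: 0xF2 = 11110010 → 4-byte char (#9). Advance 4.
Reached end at offset 27 after 9 code points.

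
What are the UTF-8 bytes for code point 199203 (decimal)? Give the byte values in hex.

F0 B0 A8 A3

U+30A23 = 0x30A23 = 199203 decimal. In range U+10000–U+10FFFF → 4-byte form: 11110xxx 10xxxxxx 10xxxxxx 10xxxxxx.
Binary (21 bits): 000110000101000100011.
Split 3+6+6+6: 000 | 110000 | 101000 | 100011.
Byte 1: 11110000 = 0xF0.
Byte 2: 10110000 = 0xB0.
Byte 3: 10101000 = 0xA8.
Byte 4: 10100011 = 0xA3.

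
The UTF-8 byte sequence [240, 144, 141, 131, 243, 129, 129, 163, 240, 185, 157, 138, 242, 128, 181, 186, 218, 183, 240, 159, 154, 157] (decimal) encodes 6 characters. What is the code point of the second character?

Offset 0: leading byte 0xF0 = 11110000 → 4-byte char #1 = F0 90 8D 83.
Offset 4: leading byte 0xF3 = 11110011 → 4-byte char #2 = F3 81 81 A3.
Leading byte 0xF3 = 11110011 matches 11110xxx → 4-byte sequence.
Byte 1: 0xF3 = 11110011, payload 011 (3 bits).
Byte 2: 0x81 = 10000001 (10xxxxxx ✓), payload 000001.
Byte 3: 0x81 = 10000001 (10xxxxxx ✓), payload 000001.
Byte 4: 0xA3 = 10100011 (10xxxxxx ✓), payload 100011.
Concatenate: 011000001000001100011 = 0xC1063 (21 bits → U+C1063).

U+C1063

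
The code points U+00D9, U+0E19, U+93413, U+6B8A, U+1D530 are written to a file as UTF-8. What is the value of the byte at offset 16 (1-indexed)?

0xB0

1-indexed offset 16 is 0-indexed offset 15.
U+00D9 → 2-byte form C3 99 at offsets 0–1.
U+0E19 → 3-byte form E0 B8 99 at offsets 2–4.
U+93413 → 4-byte form F2 93 90 93 at offsets 5–8.
U+6B8A → 3-byte form E6 AE 8A at offsets 9–11.
U+1D530 → 4-byte form F0 9D 94 B0 at offsets 12–15.
Offset 15 falls in char 5's range; it's byte 4 of F0 9D 94 B0 = 0xB0.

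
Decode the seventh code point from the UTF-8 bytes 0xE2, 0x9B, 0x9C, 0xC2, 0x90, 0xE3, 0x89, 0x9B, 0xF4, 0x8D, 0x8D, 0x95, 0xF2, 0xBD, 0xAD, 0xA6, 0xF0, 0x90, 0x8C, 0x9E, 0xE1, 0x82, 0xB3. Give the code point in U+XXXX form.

Offset 0: leading byte 0xE2 = 11100010 → 3-byte char #1 = E2 9B 9C.
Offset 3: leading byte 0xC2 = 11000010 → 2-byte char #2 = C2 90.
Offset 5: leading byte 0xE3 = 11100011 → 3-byte char #3 = E3 89 9B.
Offset 8: leading byte 0xF4 = 11110100 → 4-byte char #4 = F4 8D 8D 95.
Offset 12: leading byte 0xF2 = 11110010 → 4-byte char #5 = F2 BD AD A6.
Offset 16: leading byte 0xF0 = 11110000 → 4-byte char #6 = F0 90 8C 9E.
Offset 20: leading byte 0xE1 = 11100001 → 3-byte char #7 = E1 82 B3.
Leading byte 0xE1 = 11100001 matches 1110xxxx → 3-byte sequence.
Byte 1: 0xE1 = 11100001, payload 0001 (4 bits).
Byte 2: 0x82 = 10000010 (10xxxxxx ✓), payload 000010.
Byte 3: 0xB3 = 10110011 (10xxxxxx ✓), payload 110011.
Concatenate: 0001000010110011 = 0x10B3 (16 bits → U+10B3).

U+10B3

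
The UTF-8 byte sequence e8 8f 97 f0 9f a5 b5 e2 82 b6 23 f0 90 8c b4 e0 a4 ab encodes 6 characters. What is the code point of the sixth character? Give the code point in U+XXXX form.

Offset 0: leading byte 0xE8 = 11101000 → 3-byte char #1 = E8 8F 97.
Offset 3: leading byte 0xF0 = 11110000 → 4-byte char #2 = F0 9F A5 B5.
Offset 7: leading byte 0xE2 = 11100010 → 3-byte char #3 = E2 82 B6.
Offset 10: leading byte 0x23 = 00100011 → 1-byte char #4 = 23.
Offset 11: leading byte 0xF0 = 11110000 → 4-byte char #5 = F0 90 8C B4.
Offset 15: leading byte 0xE0 = 11100000 → 3-byte char #6 = E0 A4 AB.
Leading byte 0xE0 = 11100000 matches 1110xxxx → 3-byte sequence.
Byte 1: 0xE0 = 11100000, payload 0000 (4 bits).
Byte 2: 0xA4 = 10100100 (10xxxxxx ✓), payload 100100.
Byte 3: 0xAB = 10101011 (10xxxxxx ✓), payload 101011.
Concatenate: 0000100100101011 = 0x92B (16 bits → U+092B).

U+092B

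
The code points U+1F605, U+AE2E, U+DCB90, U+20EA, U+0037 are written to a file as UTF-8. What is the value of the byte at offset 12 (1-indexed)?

0xE2

1-indexed offset 12 is 0-indexed offset 11.
U+1F605 → 4-byte form F0 9F 98 85 at offsets 0–3.
U+AE2E → 3-byte form EA B8 AE at offsets 4–6.
U+DCB90 → 4-byte form F3 9C AE 90 at offsets 7–10.
U+20EA → 3-byte form E2 83 AA at offsets 11–13.
Offset 11 falls in char 4's range; it's byte 1 of E2 83 AA = 0xE2.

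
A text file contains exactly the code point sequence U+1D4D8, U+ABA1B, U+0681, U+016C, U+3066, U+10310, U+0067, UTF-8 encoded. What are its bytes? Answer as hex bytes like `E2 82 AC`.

U+1D4D8: 4-byte form → F0 9D 93 98.
U+ABA1B: 4-byte form → F2 AB A8 9B.
U+0681: 2-byte form → DA 81.
U+016C: 2-byte form → C5 AC.
U+3066: 3-byte form → E3 81 A6.
U+10310: 4-byte form → F0 90 8C 90.
U+0067: 1-byte form → 67.
Concatenated (20 bytes): F0 9D 93 98 F2 AB A8 9B DA 81 C5 AC E3 81 A6 F0 90 8C 90 67.

F0 9D 93 98 F2 AB A8 9B DA 81 C5 AC E3 81 A6 F0 90 8C 90 67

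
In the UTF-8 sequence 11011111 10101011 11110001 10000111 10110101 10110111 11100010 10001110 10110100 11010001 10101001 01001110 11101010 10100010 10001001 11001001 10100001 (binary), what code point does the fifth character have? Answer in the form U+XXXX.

Offset 0: leading byte 0xDF = 11011111 → 2-byte char #1 = DF AB.
Offset 2: leading byte 0xF1 = 11110001 → 4-byte char #2 = F1 87 B5 B7.
Offset 6: leading byte 0xE2 = 11100010 → 3-byte char #3 = E2 8E B4.
Offset 9: leading byte 0xD1 = 11010001 → 2-byte char #4 = D1 A9.
Offset 11: leading byte 0x4E = 01001110 → 1-byte char #5 = 4E.
Leading byte 0x4E = 01001110 matches 0xxxxxxx → 1-byte sequence.
Byte 1: 0x4E = 01001110, payload 1001110 (7 bits).
Concatenate: 1001110 = 0x4E (7 bits → U+004E).

U+004E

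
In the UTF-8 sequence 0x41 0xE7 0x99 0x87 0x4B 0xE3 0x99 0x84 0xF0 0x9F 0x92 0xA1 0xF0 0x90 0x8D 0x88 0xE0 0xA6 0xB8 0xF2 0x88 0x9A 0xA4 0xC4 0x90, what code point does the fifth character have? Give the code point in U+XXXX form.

U+1F4A1

Offset 0: leading byte 0x41 = 01000001 → 1-byte char #1 = 41.
Offset 1: leading byte 0xE7 = 11100111 → 3-byte char #2 = E7 99 87.
Offset 4: leading byte 0x4B = 01001011 → 1-byte char #3 = 4B.
Offset 5: leading byte 0xE3 = 11100011 → 3-byte char #4 = E3 99 84.
Offset 8: leading byte 0xF0 = 11110000 → 4-byte char #5 = F0 9F 92 A1.
Leading byte 0xF0 = 11110000 matches 11110xxx → 4-byte sequence.
Byte 1: 0xF0 = 11110000, payload 000 (3 bits).
Byte 2: 0x9F = 10011111 (10xxxxxx ✓), payload 011111.
Byte 3: 0x92 = 10010010 (10xxxxxx ✓), payload 010010.
Byte 4: 0xA1 = 10100001 (10xxxxxx ✓), payload 100001.
Concatenate: 000011111010010100001 = 0x1F4A1 (21 bits → U+1F4A1).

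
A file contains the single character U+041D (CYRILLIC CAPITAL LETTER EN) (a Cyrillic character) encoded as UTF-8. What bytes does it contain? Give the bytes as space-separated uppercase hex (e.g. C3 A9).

U+041D = 0x41D = 1053 decimal. In range U+0080–U+07FF → 2-byte form: 110xxxxx 10xxxxxx.
Binary (11 bits): 10000011101.
Split 5+6: 10000 | 011101.
Byte 1: 11010000 = 0xD0.
Byte 2: 10011101 = 0x9D.

D0 9D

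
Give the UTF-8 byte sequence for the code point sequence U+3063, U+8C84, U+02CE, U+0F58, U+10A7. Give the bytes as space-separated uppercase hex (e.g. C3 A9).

E3 81 A3 E8 B2 84 CB 8E E0 BD 98 E1 82 A7

U+3063: 3-byte form → E3 81 A3.
U+8C84: 3-byte form → E8 B2 84.
U+02CE: 2-byte form → CB 8E.
U+0F58: 3-byte form → E0 BD 98.
U+10A7: 3-byte form → E1 82 A7.
Concatenated (14 bytes): E3 81 A3 E8 B2 84 CB 8E E0 BD 98 E1 82 A7.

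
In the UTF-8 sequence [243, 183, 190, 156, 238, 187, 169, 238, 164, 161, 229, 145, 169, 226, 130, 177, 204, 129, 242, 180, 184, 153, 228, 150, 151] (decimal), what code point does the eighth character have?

Offset 0: leading byte 0xF3 = 11110011 → 4-byte char #1 = F3 B7 BE 9C.
Offset 4: leading byte 0xEE = 11101110 → 3-byte char #2 = EE BB A9.
Offset 7: leading byte 0xEE = 11101110 → 3-byte char #3 = EE A4 A1.
Offset 10: leading byte 0xE5 = 11100101 → 3-byte char #4 = E5 91 A9.
Offset 13: leading byte 0xE2 = 11100010 → 3-byte char #5 = E2 82 B1.
Offset 16: leading byte 0xCC = 11001100 → 2-byte char #6 = CC 81.
Offset 18: leading byte 0xF2 = 11110010 → 4-byte char #7 = F2 B4 B8 99.
Offset 22: leading byte 0xE4 = 11100100 → 3-byte char #8 = E4 96 97.
Leading byte 0xE4 = 11100100 matches 1110xxxx → 3-byte sequence.
Byte 1: 0xE4 = 11100100, payload 0100 (4 bits).
Byte 2: 0x96 = 10010110 (10xxxxxx ✓), payload 010110.
Byte 3: 0x97 = 10010111 (10xxxxxx ✓), payload 010111.
Concatenate: 0100010110010111 = 0x4597 (16 bits → U+4597).

U+4597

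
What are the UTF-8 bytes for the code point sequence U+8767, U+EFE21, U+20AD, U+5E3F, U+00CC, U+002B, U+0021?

E8 9D A7 F3 AF B8 A1 E2 82 AD E5 B8 BF C3 8C 2B 21

U+8767: 3-byte form → E8 9D A7.
U+EFE21: 4-byte form → F3 AF B8 A1.
U+20AD: 3-byte form → E2 82 AD.
U+5E3F: 3-byte form → E5 B8 BF.
U+00CC: 2-byte form → C3 8C.
U+002B: 1-byte form → 2B.
U+0021: 1-byte form → 21.
Concatenated (17 bytes): E8 9D A7 F3 AF B8 A1 E2 82 AD E5 B8 BF C3 8C 2B 21.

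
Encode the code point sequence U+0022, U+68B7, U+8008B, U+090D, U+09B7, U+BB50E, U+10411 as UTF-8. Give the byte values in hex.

22 E6 A2 B7 F2 80 82 8B E0 A4 8D E0 A6 B7 F2 BB 94 8E F0 90 90 91

U+0022: 1-byte form → 22.
U+68B7: 3-byte form → E6 A2 B7.
U+8008B: 4-byte form → F2 80 82 8B.
U+090D: 3-byte form → E0 A4 8D.
U+09B7: 3-byte form → E0 A6 B7.
U+BB50E: 4-byte form → F2 BB 94 8E.
U+10411: 4-byte form → F0 90 90 91.
Concatenated (22 bytes): 22 E6 A2 B7 F2 80 82 8B E0 A4 8D E0 A6 B7 F2 BB 94 8E F0 90 90 91.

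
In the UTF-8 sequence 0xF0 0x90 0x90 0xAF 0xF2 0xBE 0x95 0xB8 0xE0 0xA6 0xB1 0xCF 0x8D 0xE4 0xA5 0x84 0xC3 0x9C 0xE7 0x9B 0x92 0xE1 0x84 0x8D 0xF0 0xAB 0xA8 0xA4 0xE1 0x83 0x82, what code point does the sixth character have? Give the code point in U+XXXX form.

U+00DC

Offset 0: leading byte 0xF0 = 11110000 → 4-byte char #1 = F0 90 90 AF.
Offset 4: leading byte 0xF2 = 11110010 → 4-byte char #2 = F2 BE 95 B8.
Offset 8: leading byte 0xE0 = 11100000 → 3-byte char #3 = E0 A6 B1.
Offset 11: leading byte 0xCF = 11001111 → 2-byte char #4 = CF 8D.
Offset 13: leading byte 0xE4 = 11100100 → 3-byte char #5 = E4 A5 84.
Offset 16: leading byte 0xC3 = 11000011 → 2-byte char #6 = C3 9C.
Leading byte 0xC3 = 11000011 matches 110xxxxx → 2-byte sequence.
Byte 1: 0xC3 = 11000011, payload 00011 (5 bits).
Byte 2: 0x9C = 10011100 (10xxxxxx ✓), payload 011100.
Concatenate: 00011011100 = 0xDC (11 bits → U+00DC).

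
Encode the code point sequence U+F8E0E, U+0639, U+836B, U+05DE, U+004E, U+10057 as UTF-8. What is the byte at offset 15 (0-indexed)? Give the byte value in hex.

0x97

U+F8E0E → 4-byte form F3 B8 B8 8E at offsets 0–3.
U+0639 → 2-byte form D8 B9 at offsets 4–5.
U+836B → 3-byte form E8 8D AB at offsets 6–8.
U+05DE → 2-byte form D7 9E at offsets 9–10.
U+004E → 1-byte form 4E at offsets 11–11.
U+10057 → 4-byte form F0 90 81 97 at offsets 12–15.
Offset 15 falls in char 6's range; it's byte 4 of F0 90 81 97 = 0x97.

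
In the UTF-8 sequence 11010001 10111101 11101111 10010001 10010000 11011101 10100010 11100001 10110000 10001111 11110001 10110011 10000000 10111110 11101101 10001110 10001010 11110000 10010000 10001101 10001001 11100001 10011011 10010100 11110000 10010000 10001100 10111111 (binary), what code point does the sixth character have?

U+D38A

Offset 0: leading byte 0xD1 = 11010001 → 2-byte char #1 = D1 BD.
Offset 2: leading byte 0xEF = 11101111 → 3-byte char #2 = EF 91 90.
Offset 5: leading byte 0xDD = 11011101 → 2-byte char #3 = DD A2.
Offset 7: leading byte 0xE1 = 11100001 → 3-byte char #4 = E1 B0 8F.
Offset 10: leading byte 0xF1 = 11110001 → 4-byte char #5 = F1 B3 80 BE.
Offset 14: leading byte 0xED = 11101101 → 3-byte char #6 = ED 8E 8A.
Leading byte 0xED = 11101101 matches 1110xxxx → 3-byte sequence.
Byte 1: 0xED = 11101101, payload 1101 (4 bits).
Byte 2: 0x8E = 10001110 (10xxxxxx ✓), payload 001110.
Byte 3: 0x8A = 10001010 (10xxxxxx ✓), payload 001010.
Concatenate: 1101001110001010 = 0xD38A (16 bits → U+D38A).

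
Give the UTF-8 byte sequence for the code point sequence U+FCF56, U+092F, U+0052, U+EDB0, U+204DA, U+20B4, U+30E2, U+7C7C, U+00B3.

U+FCF56: 4-byte form → F3 BC BD 96.
U+092F: 3-byte form → E0 A4 AF.
U+0052: 1-byte form → 52.
U+EDB0: 3-byte form → EE B6 B0.
U+204DA: 4-byte form → F0 A0 93 9A.
U+20B4: 3-byte form → E2 82 B4.
U+30E2: 3-byte form → E3 83 A2.
U+7C7C: 3-byte form → E7 B1 BC.
U+00B3: 2-byte form → C2 B3.
Concatenated (26 bytes): F3 BC BD 96 E0 A4 AF 52 EE B6 B0 F0 A0 93 9A E2 82 B4 E3 83 A2 E7 B1 BC C2 B3.

F3 BC BD 96 E0 A4 AF 52 EE B6 B0 F0 A0 93 9A E2 82 B4 E3 83 A2 E7 B1 BC C2 B3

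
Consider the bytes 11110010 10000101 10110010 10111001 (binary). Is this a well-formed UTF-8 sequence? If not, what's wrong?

valid

Leading byte 0xF2 = 11110010 → 4-byte form.
Continuation bytes 0x85=10000101, 0xB2=10110010, 0xB9=10111001 all match 10xxxxxx.
Decoded value 0x85CB9 is ≥ 0x10000 (shortest form) and not a surrogate.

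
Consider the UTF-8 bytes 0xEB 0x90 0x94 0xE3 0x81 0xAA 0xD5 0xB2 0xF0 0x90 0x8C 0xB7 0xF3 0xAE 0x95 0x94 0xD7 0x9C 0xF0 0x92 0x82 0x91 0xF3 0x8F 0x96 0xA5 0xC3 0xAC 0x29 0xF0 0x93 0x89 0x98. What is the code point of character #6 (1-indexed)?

U+05DC

Offset 0: leading byte 0xEB = 11101011 → 3-byte char #1 = EB 90 94.
Offset 3: leading byte 0xE3 = 11100011 → 3-byte char #2 = E3 81 AA.
Offset 6: leading byte 0xD5 = 11010101 → 2-byte char #3 = D5 B2.
Offset 8: leading byte 0xF0 = 11110000 → 4-byte char #4 = F0 90 8C B7.
Offset 12: leading byte 0xF3 = 11110011 → 4-byte char #5 = F3 AE 95 94.
Offset 16: leading byte 0xD7 = 11010111 → 2-byte char #6 = D7 9C.
Leading byte 0xD7 = 11010111 matches 110xxxxx → 2-byte sequence.
Byte 1: 0xD7 = 11010111, payload 10111 (5 bits).
Byte 2: 0x9C = 10011100 (10xxxxxx ✓), payload 011100.
Concatenate: 10111011100 = 0x5DC (11 bits → U+05DC).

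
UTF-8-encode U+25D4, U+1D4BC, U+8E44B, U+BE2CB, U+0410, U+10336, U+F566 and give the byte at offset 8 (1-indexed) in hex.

1-indexed offset 8 is 0-indexed offset 7.
U+25D4 → 3-byte form E2 97 94 at offsets 0–2.
U+1D4BC → 4-byte form F0 9D 92 BC at offsets 3–6.
U+8E44B → 4-byte form F2 8E 91 8B at offsets 7–10.
Offset 7 falls in char 3's range; it's byte 1 of F2 8E 91 8B = 0xF2.

0xF2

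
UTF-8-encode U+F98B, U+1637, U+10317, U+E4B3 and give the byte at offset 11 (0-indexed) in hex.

0x92

U+F98B → 3-byte form EF A6 8B at offsets 0–2.
U+1637 → 3-byte form E1 98 B7 at offsets 3–5.
U+10317 → 4-byte form F0 90 8C 97 at offsets 6–9.
U+E4B3 → 3-byte form EE 92 B3 at offsets 10–12.
Offset 11 falls in char 4's range; it's byte 2 of EE 92 B3 = 0x92.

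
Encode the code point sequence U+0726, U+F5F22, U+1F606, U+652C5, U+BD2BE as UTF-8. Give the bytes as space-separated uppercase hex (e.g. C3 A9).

DC A6 F3 B5 BC A2 F0 9F 98 86 F1 A5 8B 85 F2 BD 8A BE

U+0726: 2-byte form → DC A6.
U+F5F22: 4-byte form → F3 B5 BC A2.
U+1F606: 4-byte form → F0 9F 98 86.
U+652C5: 4-byte form → F1 A5 8B 85.
U+BD2BE: 4-byte form → F2 BD 8A BE.
Concatenated (18 bytes): DC A6 F3 B5 BC A2 F0 9F 98 86 F1 A5 8B 85 F2 BD 8A BE.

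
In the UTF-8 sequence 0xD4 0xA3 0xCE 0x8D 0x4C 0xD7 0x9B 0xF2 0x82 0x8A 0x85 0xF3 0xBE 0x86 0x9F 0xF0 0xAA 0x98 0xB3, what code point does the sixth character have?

Offset 0: leading byte 0xD4 = 11010100 → 2-byte char #1 = D4 A3.
Offset 2: leading byte 0xCE = 11001110 → 2-byte char #2 = CE 8D.
Offset 4: leading byte 0x4C = 01001100 → 1-byte char #3 = 4C.
Offset 5: leading byte 0xD7 = 11010111 → 2-byte char #4 = D7 9B.
Offset 7: leading byte 0xF2 = 11110010 → 4-byte char #5 = F2 82 8A 85.
Offset 11: leading byte 0xF3 = 11110011 → 4-byte char #6 = F3 BE 86 9F.
Leading byte 0xF3 = 11110011 matches 11110xxx → 4-byte sequence.
Byte 1: 0xF3 = 11110011, payload 011 (3 bits).
Byte 2: 0xBE = 10111110 (10xxxxxx ✓), payload 111110.
Byte 3: 0x86 = 10000110 (10xxxxxx ✓), payload 000110.
Byte 4: 0x9F = 10011111 (10xxxxxx ✓), payload 011111.
Concatenate: 011111110000110011111 = 0xFE19F (21 bits → U+FE19F).

U+FE19F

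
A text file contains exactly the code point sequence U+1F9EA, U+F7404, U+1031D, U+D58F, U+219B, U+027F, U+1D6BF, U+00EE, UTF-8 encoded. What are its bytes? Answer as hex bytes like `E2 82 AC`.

U+1F9EA: 4-byte form → F0 9F A7 AA.
U+F7404: 4-byte form → F3 B7 90 84.
U+1031D: 4-byte form → F0 90 8C 9D.
U+D58F: 3-byte form → ED 96 8F.
U+219B: 3-byte form → E2 86 9B.
U+027F: 2-byte form → C9 BF.
U+1D6BF: 4-byte form → F0 9D 9A BF.
U+00EE: 2-byte form → C3 AE.
Concatenated (26 bytes): F0 9F A7 AA F3 B7 90 84 F0 90 8C 9D ED 96 8F E2 86 9B C9 BF F0 9D 9A BF C3 AE.

F0 9F A7 AA F3 B7 90 84 F0 90 8C 9D ED 96 8F E2 86 9B C9 BF F0 9D 9A BF C3 AE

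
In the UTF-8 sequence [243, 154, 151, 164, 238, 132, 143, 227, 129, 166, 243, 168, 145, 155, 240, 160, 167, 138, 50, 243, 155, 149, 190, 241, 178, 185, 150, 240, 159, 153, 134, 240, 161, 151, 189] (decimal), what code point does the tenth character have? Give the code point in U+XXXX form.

U+215FD

Offset 0: leading byte 0xF3 = 11110011 → 4-byte char #1 = F3 9A 97 A4.
Offset 4: leading byte 0xEE = 11101110 → 3-byte char #2 = EE 84 8F.
Offset 7: leading byte 0xE3 = 11100011 → 3-byte char #3 = E3 81 A6.
Offset 10: leading byte 0xF3 = 11110011 → 4-byte char #4 = F3 A8 91 9B.
Offset 14: leading byte 0xF0 = 11110000 → 4-byte char #5 = F0 A0 A7 8A.
Offset 18: leading byte 0x32 = 00110010 → 1-byte char #6 = 32.
Offset 19: leading byte 0xF3 = 11110011 → 4-byte char #7 = F3 9B 95 BE.
Offset 23: leading byte 0xF1 = 11110001 → 4-byte char #8 = F1 B2 B9 96.
Offset 27: leading byte 0xF0 = 11110000 → 4-byte char #9 = F0 9F 99 86.
Offset 31: leading byte 0xF0 = 11110000 → 4-byte char #10 = F0 A1 97 BD.
Leading byte 0xF0 = 11110000 matches 11110xxx → 4-byte sequence.
Byte 1: 0xF0 = 11110000, payload 000 (3 bits).
Byte 2: 0xA1 = 10100001 (10xxxxxx ✓), payload 100001.
Byte 3: 0x97 = 10010111 (10xxxxxx ✓), payload 010111.
Byte 4: 0xBD = 10111101 (10xxxxxx ✓), payload 111101.
Concatenate: 000100001010111111101 = 0x215FD (21 bits → U+215FD).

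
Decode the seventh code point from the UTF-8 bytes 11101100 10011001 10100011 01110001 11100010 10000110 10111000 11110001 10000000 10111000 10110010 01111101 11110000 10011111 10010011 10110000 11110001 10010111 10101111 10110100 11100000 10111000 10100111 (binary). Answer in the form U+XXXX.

U+57BF4

Offset 0: leading byte 0xEC = 11101100 → 3-byte char #1 = EC 99 A3.
Offset 3: leading byte 0x71 = 01110001 → 1-byte char #2 = 71.
Offset 4: leading byte 0xE2 = 11100010 → 3-byte char #3 = E2 86 B8.
Offset 7: leading byte 0xF1 = 11110001 → 4-byte char #4 = F1 80 B8 B2.
Offset 11: leading byte 0x7D = 01111101 → 1-byte char #5 = 7D.
Offset 12: leading byte 0xF0 = 11110000 → 4-byte char #6 = F0 9F 93 B0.
Offset 16: leading byte 0xF1 = 11110001 → 4-byte char #7 = F1 97 AF B4.
Leading byte 0xF1 = 11110001 matches 11110xxx → 4-byte sequence.
Byte 1: 0xF1 = 11110001, payload 001 (3 bits).
Byte 2: 0x97 = 10010111 (10xxxxxx ✓), payload 010111.
Byte 3: 0xAF = 10101111 (10xxxxxx ✓), payload 101111.
Byte 4: 0xB4 = 10110100 (10xxxxxx ✓), payload 110100.
Concatenate: 001010111101111110100 = 0x57BF4 (21 bits → U+57BF4).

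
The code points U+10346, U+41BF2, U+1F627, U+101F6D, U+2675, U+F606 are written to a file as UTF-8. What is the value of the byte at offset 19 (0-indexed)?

U+10346 → 4-byte form F0 90 8D 86 at offsets 0–3.
U+41BF2 → 4-byte form F1 81 AF B2 at offsets 4–7.
U+1F627 → 4-byte form F0 9F 98 A7 at offsets 8–11.
U+101F6D → 4-byte form F4 81 BD AD at offsets 12–15.
U+2675 → 3-byte form E2 99 B5 at offsets 16–18.
U+F606 → 3-byte form EF 98 86 at offsets 19–21.
Offset 19 falls in char 6's range; it's byte 1 of EF 98 86 = 0xEF.

0xEF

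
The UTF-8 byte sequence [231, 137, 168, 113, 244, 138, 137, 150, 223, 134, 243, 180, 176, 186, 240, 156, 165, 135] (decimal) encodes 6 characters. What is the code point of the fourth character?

Offset 0: leading byte 0xE7 = 11100111 → 3-byte char #1 = E7 89 A8.
Offset 3: leading byte 0x71 = 01110001 → 1-byte char #2 = 71.
Offset 4: leading byte 0xF4 = 11110100 → 4-byte char #3 = F4 8A 89 96.
Offset 8: leading byte 0xDF = 11011111 → 2-byte char #4 = DF 86.
Leading byte 0xDF = 11011111 matches 110xxxxx → 2-byte sequence.
Byte 1: 0xDF = 11011111, payload 11111 (5 bits).
Byte 2: 0x86 = 10000110 (10xxxxxx ✓), payload 000110.
Concatenate: 11111000110 = 0x7C6 (11 bits → U+07C6).

U+07C6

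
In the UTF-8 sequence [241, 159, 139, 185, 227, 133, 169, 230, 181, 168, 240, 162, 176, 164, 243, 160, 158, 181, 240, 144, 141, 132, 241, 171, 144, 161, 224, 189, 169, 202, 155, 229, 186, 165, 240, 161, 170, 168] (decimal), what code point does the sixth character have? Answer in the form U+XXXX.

U+10344

Offset 0: leading byte 0xF1 = 11110001 → 4-byte char #1 = F1 9F 8B B9.
Offset 4: leading byte 0xE3 = 11100011 → 3-byte char #2 = E3 85 A9.
Offset 7: leading byte 0xE6 = 11100110 → 3-byte char #3 = E6 B5 A8.
Offset 10: leading byte 0xF0 = 11110000 → 4-byte char #4 = F0 A2 B0 A4.
Offset 14: leading byte 0xF3 = 11110011 → 4-byte char #5 = F3 A0 9E B5.
Offset 18: leading byte 0xF0 = 11110000 → 4-byte char #6 = F0 90 8D 84.
Leading byte 0xF0 = 11110000 matches 11110xxx → 4-byte sequence.
Byte 1: 0xF0 = 11110000, payload 000 (3 bits).
Byte 2: 0x90 = 10010000 (10xxxxxx ✓), payload 010000.
Byte 3: 0x8D = 10001101 (10xxxxxx ✓), payload 001101.
Byte 4: 0x84 = 10000100 (10xxxxxx ✓), payload 000100.
Concatenate: 000010000001101000100 = 0x10344 (21 bits → U+10344).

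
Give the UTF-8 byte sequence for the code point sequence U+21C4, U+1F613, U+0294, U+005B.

U+21C4: 3-byte form → E2 87 84.
U+1F613: 4-byte form → F0 9F 98 93.
U+0294: 2-byte form → CA 94.
U+005B: 1-byte form → 5B.
Concatenated (10 bytes): E2 87 84 F0 9F 98 93 CA 94 5B.

E2 87 84 F0 9F 98 93 CA 94 5B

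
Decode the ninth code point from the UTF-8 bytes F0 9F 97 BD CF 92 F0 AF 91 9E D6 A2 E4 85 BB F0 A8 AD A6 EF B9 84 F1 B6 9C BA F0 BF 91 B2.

U+3F472

Offset 0: leading byte 0xF0 = 11110000 → 4-byte char #1 = F0 9F 97 BD.
Offset 4: leading byte 0xCF = 11001111 → 2-byte char #2 = CF 92.
Offset 6: leading byte 0xF0 = 11110000 → 4-byte char #3 = F0 AF 91 9E.
Offset 10: leading byte 0xD6 = 11010110 → 2-byte char #4 = D6 A2.
Offset 12: leading byte 0xE4 = 11100100 → 3-byte char #5 = E4 85 BB.
Offset 15: leading byte 0xF0 = 11110000 → 4-byte char #6 = F0 A8 AD A6.
Offset 19: leading byte 0xEF = 11101111 → 3-byte char #7 = EF B9 84.
Offset 22: leading byte 0xF1 = 11110001 → 4-byte char #8 = F1 B6 9C BA.
Offset 26: leading byte 0xF0 = 11110000 → 4-byte char #9 = F0 BF 91 B2.
Leading byte 0xF0 = 11110000 matches 11110xxx → 4-byte sequence.
Byte 1: 0xF0 = 11110000, payload 000 (3 bits).
Byte 2: 0xBF = 10111111 (10xxxxxx ✓), payload 111111.
Byte 3: 0x91 = 10010001 (10xxxxxx ✓), payload 010001.
Byte 4: 0xB2 = 10110010 (10xxxxxx ✓), payload 110010.
Concatenate: 000111111010001110010 = 0x3F472 (21 bits → U+3F472).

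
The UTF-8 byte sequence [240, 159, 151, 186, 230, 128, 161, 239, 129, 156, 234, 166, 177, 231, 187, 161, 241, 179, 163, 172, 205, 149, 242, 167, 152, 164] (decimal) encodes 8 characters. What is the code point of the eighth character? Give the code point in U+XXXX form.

Offset 0: leading byte 0xF0 = 11110000 → 4-byte char #1 = F0 9F 97 BA.
Offset 4: leading byte 0xE6 = 11100110 → 3-byte char #2 = E6 80 A1.
Offset 7: leading byte 0xEF = 11101111 → 3-byte char #3 = EF 81 9C.
Offset 10: leading byte 0xEA = 11101010 → 3-byte char #4 = EA A6 B1.
Offset 13: leading byte 0xE7 = 11100111 → 3-byte char #5 = E7 BB A1.
Offset 16: leading byte 0xF1 = 11110001 → 4-byte char #6 = F1 B3 A3 AC.
Offset 20: leading byte 0xCD = 11001101 → 2-byte char #7 = CD 95.
Offset 22: leading byte 0xF2 = 11110010 → 4-byte char #8 = F2 A7 98 A4.
Leading byte 0xF2 = 11110010 matches 11110xxx → 4-byte sequence.
Byte 1: 0xF2 = 11110010, payload 010 (3 bits).
Byte 2: 0xA7 = 10100111 (10xxxxxx ✓), payload 100111.
Byte 3: 0x98 = 10011000 (10xxxxxx ✓), payload 011000.
Byte 4: 0xA4 = 10100100 (10xxxxxx ✓), payload 100100.
Concatenate: 010100111011000100100 = 0xA7624 (21 bits → U+A7624).

U+A7624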